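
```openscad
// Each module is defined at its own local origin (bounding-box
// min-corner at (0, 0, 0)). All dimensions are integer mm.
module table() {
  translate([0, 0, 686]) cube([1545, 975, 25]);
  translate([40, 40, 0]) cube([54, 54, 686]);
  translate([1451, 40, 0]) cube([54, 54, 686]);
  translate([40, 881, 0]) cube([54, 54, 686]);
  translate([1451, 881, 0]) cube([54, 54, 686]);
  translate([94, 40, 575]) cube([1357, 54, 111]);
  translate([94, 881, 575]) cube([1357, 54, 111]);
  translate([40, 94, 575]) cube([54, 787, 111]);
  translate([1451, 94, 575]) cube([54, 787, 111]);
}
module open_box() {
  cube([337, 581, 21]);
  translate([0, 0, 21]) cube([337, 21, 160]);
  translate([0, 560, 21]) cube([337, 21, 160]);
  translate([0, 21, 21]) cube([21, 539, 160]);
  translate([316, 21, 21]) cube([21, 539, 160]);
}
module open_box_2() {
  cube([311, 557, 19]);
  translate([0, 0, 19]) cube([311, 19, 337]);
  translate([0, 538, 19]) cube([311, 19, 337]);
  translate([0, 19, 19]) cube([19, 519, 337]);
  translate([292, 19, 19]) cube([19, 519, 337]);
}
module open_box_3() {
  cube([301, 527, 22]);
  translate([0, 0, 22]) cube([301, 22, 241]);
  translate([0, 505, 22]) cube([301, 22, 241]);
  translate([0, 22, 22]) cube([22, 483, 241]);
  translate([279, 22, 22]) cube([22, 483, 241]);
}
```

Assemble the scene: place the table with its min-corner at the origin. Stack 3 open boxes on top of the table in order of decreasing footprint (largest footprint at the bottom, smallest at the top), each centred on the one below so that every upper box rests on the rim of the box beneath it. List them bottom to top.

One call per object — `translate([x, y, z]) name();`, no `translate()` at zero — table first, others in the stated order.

table();
translate([604, 197, 711]) open_box();
translate([617, 209, 892]) open_box_2();
translate([622, 224, 1248]) open_box_3();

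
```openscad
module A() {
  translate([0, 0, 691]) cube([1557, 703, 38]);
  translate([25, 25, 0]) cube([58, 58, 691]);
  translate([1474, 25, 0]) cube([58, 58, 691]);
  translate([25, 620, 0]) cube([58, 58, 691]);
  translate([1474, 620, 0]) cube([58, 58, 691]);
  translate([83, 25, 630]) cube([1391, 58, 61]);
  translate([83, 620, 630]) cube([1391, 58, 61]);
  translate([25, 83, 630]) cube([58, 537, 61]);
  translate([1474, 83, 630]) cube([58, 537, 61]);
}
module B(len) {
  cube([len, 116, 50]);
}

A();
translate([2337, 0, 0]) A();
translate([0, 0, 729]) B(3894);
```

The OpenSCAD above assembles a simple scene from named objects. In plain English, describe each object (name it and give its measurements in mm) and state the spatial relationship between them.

A is a rectangular dining table. The top is 1557×703×38 mm with its upper surface at z = 729 mm. It stands on four 58×58 mm square legs, each inset 25 mm from the nearest pair of top edges, running from the floor to the underside of the top. Four apron rails, 58 mm thick and 61 mm tall, run between adjacent legs with their top edges flush with the underside of the top and their outer faces flush with the legs' outer faces.

B is a rectangular beam 3894 mm long (x), 116 mm deep (y), 50 mm thick (z).

The beam spans the tops of two tables placed 780 mm apart, resting at z = 729 mm.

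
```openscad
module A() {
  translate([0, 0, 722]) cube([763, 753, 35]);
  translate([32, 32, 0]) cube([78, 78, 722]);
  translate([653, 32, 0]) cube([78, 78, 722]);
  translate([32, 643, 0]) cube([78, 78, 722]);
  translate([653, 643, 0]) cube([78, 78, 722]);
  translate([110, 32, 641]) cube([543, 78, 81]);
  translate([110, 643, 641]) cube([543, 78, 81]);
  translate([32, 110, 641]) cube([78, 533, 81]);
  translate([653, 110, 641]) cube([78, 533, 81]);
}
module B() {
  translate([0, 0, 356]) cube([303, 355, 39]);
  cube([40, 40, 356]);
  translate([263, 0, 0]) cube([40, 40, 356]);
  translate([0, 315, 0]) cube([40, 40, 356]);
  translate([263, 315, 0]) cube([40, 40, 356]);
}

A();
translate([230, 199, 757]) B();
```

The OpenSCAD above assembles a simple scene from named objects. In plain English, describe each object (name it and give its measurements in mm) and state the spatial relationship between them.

A is a table: top 763 mm (x) × 753 mm (y), 35 mm thick, upper face at z = 757 mm, on four 78×78 mm square legs, each inset 32 mm from the nearest pair of top edges, running from z = 0 to the bottom of the top. Four apron rails, 78 mm thick and 81 mm tall, run between adjacent legs with their top edges flush with the underside of the top and their outer faces flush with the legs' outer faces.

B is a four-legged stool. The seat is 303×355 mm, 39 mm thick, top at z = 395 mm. It stands on four square legs, each 40×40 mm in cross-section, from z = 0 to the seat underside, each flush with a corner of the seat.

The stool is on top of the table, centred.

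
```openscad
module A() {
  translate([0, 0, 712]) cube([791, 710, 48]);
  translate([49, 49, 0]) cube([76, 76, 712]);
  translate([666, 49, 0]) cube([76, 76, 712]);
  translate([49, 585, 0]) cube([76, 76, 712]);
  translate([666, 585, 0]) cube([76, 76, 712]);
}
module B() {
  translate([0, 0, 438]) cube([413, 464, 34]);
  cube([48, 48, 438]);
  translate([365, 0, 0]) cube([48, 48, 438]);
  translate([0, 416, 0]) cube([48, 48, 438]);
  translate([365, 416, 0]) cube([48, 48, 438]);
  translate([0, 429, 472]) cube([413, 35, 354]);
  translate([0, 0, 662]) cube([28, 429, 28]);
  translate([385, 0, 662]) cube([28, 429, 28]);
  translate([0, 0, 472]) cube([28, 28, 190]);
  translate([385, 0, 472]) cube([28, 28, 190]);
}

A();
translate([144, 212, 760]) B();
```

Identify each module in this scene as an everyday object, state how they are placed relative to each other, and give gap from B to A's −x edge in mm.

The chair's min-x is at 144; the table's min-x is 0; gap = 144 mm.

A is a table. B is a chair. The chair is on top of the table. The gap from the chair to the table's −x edge is 144 mm.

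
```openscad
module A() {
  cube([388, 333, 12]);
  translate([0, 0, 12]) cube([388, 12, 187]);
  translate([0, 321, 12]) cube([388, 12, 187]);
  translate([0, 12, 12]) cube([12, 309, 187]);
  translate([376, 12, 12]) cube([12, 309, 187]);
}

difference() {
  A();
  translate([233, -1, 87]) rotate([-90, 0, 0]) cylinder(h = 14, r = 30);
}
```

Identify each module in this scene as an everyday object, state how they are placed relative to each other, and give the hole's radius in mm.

A is an open box. The open box has a circular hole through its front wall. The hole's radius is 30 mm.

The subtracted cylinder has r = 30 mm.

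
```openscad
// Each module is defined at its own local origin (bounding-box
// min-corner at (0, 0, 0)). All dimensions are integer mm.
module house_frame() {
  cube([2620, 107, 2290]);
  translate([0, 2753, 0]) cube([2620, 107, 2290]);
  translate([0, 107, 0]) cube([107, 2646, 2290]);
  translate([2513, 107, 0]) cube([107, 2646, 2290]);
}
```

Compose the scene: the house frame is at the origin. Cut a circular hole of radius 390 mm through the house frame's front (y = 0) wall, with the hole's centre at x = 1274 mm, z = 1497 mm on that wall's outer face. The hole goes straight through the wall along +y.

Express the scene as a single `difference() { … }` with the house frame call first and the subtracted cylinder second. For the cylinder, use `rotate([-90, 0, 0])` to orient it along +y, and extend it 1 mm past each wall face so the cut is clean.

difference() {
  house_frame();
  translate([1274, -1, 1497]) rotate([-90, 0, 0]) cylinder(h = 109, r = 390);
}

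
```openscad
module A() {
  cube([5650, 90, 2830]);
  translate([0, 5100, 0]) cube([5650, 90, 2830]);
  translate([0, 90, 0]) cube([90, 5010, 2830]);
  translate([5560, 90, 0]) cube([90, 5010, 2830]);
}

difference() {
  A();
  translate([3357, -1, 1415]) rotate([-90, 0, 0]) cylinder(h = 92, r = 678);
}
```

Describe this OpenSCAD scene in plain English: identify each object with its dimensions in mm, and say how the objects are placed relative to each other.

A is a box-shaped house frame (walls only): outside footprint 5650×5190 mm, wall height 2830 mm, wall thickness 90 mm. The two y-facing walls run the full x-width; the two x-facing walls fit between the inner faces of the y-facing walls.

The house frame has a circular hole of radius 678 mm through its front wall, centred at (x = 3357, z = 1415).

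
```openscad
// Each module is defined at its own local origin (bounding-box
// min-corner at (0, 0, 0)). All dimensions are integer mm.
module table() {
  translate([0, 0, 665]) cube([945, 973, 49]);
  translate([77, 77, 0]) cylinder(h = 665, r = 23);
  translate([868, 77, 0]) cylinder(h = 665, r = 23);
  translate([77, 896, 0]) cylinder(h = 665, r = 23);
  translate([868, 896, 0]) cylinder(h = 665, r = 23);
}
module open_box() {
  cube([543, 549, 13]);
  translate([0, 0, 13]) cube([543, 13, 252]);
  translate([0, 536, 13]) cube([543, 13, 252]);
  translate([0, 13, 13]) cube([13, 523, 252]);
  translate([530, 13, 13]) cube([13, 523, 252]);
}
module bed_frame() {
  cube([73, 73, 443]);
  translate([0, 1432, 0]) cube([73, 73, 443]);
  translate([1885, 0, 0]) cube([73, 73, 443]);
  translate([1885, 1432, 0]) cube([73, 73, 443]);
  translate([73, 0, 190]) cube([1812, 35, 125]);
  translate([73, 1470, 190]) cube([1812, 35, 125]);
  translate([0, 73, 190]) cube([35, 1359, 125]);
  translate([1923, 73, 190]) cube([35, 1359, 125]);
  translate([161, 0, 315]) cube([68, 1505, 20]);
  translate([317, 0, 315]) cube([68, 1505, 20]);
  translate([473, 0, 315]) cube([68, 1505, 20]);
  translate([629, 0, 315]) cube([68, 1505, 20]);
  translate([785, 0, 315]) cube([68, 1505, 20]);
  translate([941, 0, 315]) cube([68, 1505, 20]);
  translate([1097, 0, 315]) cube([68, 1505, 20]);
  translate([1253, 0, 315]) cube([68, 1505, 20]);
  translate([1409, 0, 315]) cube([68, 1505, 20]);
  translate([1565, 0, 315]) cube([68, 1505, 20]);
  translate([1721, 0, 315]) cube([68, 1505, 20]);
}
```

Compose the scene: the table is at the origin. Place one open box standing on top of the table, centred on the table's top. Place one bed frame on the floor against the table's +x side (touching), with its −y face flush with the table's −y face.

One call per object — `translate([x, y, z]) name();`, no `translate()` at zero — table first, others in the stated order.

table();
translate([201, 212, 714]) open_box();
translate([945, 0, 0]) bed_frame();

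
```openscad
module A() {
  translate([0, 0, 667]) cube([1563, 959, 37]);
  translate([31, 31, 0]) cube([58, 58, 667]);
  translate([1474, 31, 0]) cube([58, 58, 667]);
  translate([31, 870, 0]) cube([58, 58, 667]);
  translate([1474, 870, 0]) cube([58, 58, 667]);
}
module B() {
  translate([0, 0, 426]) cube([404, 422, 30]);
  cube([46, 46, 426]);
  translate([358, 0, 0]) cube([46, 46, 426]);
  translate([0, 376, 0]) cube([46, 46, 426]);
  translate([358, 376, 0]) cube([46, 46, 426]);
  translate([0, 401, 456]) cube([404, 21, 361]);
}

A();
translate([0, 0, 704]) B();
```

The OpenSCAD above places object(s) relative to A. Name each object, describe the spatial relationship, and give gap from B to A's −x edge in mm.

The chair's min-x is at 0; the table's min-x is 0; gap = 0 mm.

A is a table. B is a chair. The chair is on top of the table. The gap from the chair to the table's −x edge is 0 mm.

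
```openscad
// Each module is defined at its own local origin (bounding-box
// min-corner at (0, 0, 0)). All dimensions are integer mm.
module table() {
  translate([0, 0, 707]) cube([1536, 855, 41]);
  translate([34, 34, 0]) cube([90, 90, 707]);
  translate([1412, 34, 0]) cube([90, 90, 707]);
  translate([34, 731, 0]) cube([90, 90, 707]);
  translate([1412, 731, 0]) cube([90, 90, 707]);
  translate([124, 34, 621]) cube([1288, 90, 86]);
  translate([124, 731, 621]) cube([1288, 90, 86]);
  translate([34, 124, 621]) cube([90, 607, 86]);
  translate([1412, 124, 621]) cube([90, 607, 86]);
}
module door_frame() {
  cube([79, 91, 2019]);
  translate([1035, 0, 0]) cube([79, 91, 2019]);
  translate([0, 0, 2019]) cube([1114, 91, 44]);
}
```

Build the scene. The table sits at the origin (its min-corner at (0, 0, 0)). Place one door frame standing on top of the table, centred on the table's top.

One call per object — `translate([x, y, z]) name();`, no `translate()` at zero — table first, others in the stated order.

table();
translate([211, 382, 748]) door_frame();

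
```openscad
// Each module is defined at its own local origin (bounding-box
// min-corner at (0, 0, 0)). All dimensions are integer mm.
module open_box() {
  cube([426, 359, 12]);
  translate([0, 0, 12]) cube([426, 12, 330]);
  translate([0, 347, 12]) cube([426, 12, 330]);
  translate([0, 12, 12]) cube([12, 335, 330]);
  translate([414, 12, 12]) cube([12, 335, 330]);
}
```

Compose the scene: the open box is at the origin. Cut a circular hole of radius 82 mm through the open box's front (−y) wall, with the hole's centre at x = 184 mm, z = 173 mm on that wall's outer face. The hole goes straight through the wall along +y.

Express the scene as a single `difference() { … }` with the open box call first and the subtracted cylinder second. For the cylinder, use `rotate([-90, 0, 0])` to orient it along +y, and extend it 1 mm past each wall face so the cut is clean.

difference() {
  open_box();
  translate([184, -1, 173]) rotate([-90, 0, 0]) cylinder(h = 14, r = 82);
}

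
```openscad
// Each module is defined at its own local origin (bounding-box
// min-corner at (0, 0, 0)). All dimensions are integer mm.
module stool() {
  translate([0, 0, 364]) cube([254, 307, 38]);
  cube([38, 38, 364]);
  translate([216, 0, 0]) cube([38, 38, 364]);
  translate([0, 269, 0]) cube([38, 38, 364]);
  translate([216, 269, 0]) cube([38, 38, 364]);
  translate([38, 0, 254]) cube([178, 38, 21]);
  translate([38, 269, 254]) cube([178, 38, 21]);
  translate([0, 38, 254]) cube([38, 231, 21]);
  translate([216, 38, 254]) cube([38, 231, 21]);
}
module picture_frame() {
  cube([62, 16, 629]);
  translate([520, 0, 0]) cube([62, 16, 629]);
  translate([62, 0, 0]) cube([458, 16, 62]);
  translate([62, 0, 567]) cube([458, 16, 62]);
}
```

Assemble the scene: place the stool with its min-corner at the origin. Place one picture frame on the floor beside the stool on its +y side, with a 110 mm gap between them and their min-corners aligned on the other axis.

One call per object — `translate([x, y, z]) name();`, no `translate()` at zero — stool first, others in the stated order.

stool();
translate([0, 417, 0]) picture_frame();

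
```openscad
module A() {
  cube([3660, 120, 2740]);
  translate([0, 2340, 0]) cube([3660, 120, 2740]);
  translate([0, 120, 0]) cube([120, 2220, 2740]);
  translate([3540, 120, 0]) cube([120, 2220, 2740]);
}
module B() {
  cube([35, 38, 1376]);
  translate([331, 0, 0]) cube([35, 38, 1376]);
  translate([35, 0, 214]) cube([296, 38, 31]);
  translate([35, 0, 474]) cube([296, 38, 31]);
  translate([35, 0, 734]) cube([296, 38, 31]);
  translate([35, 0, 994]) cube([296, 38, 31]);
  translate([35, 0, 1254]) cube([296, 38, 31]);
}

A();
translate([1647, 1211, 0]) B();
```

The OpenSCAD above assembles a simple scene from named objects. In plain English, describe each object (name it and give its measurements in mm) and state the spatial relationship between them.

A is the wall frame of a small rectangular building: four walls, each 2740 mm tall and 120 mm thick, enclosing a footprint 3660 mm (x) by 2460 mm (y) outside-to-outside, with no floor or roof. The front and back walls (the −y and +y sides) span the full width; the two side walls fit between them.

B is a wooden ladder with two side rails of 35×38 mm section and 1376 mm height, set 366 mm apart overall. Between them run 5 rectangular rungs (38 mm deep, 31 mm thick), front faces flush with the rails' −y face. The bottom of the first rung is 214 mm above the floor and each subsequent rung is 260 mm higher than the one below.

The ladder sits inside the house frame, centred.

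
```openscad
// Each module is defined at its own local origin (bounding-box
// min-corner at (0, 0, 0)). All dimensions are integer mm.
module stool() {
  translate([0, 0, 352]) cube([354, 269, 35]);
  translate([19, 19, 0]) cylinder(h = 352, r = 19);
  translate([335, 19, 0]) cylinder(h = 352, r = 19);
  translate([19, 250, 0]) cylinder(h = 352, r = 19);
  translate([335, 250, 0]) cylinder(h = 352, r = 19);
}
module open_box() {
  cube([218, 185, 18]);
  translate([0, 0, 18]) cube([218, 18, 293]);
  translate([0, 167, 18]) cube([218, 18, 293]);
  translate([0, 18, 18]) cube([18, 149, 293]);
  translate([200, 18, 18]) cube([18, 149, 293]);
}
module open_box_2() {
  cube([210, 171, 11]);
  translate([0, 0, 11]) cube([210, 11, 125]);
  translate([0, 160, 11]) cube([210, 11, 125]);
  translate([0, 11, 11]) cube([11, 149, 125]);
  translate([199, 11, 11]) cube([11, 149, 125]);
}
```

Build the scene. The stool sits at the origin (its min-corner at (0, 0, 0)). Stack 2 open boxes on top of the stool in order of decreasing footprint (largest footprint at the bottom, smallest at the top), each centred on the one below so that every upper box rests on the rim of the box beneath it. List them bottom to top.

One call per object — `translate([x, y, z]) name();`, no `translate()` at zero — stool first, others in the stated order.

stool();
translate([68, 42, 387]) open_box();
translate([72, 49, 698]) open_box_2();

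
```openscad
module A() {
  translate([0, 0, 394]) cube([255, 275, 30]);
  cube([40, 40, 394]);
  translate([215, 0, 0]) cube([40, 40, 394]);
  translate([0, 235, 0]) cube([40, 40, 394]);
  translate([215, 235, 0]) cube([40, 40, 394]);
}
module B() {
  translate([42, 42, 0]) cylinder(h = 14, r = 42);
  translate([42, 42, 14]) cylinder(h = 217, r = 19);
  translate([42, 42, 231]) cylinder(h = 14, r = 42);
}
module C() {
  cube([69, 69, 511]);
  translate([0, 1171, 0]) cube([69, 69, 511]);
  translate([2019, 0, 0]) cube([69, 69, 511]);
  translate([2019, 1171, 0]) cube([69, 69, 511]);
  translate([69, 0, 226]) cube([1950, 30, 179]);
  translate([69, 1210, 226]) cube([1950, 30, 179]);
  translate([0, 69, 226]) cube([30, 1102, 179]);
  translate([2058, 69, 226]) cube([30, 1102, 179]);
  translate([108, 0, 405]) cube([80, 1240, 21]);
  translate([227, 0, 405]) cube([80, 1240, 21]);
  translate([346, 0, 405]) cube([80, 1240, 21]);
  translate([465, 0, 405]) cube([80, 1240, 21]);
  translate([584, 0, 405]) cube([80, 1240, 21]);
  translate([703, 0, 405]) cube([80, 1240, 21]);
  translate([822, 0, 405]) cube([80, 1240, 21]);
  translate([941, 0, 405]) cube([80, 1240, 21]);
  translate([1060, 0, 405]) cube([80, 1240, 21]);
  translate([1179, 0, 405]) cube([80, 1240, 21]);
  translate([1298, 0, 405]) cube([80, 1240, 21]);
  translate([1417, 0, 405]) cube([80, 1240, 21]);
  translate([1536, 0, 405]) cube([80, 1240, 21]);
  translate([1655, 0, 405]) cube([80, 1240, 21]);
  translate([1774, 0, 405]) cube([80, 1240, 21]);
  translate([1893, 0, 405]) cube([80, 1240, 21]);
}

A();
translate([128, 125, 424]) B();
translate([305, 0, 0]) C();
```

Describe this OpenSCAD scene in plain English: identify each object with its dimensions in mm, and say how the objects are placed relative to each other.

A is a four-legged stool. The seat is a 255×275×30 mm slab whose top surface is at z = 424 mm; four square legs, each 40×40 mm in cross-section, run from the floor (z = 0) to the underside of the seat, each flush with a corner of the seat.

B is a spool: two coaxial disc flanges of radius 42 mm and thickness 14 mm, joined by a core cylinder of radius 19 mm and height 217 mm. The lower flange rests on z = 0 and the three cylinders share a vertical axis.

C is a bed frame 2088 mm long (x) by 1240 mm wide (y). Four 69×69 mm corner posts, 511 mm tall, at the corners of the footprint. Four rails of 30 mm thickness and 179 mm height run between adjacent posts with their undersides at z = 226 mm, their outer faces flush with the outside of the frame (the two x-running rails run between the posts' inner faces; the two y-running rails run between the posts' inner faces). 16 slats, each 80 mm wide (x) and 21 mm thick, lie across the top of the two x-running rails, running the full 1240 mm width of the frame in y; the slats are evenly spaced along x between the inner faces of the end posts with equal gaps (rounded down to the nearest mm) at the −x end and between each pair — any rounding remainder accumulates at the +x end.

The spool is on top of the stool. The bed frame is on the floor beside the stool on its +x side.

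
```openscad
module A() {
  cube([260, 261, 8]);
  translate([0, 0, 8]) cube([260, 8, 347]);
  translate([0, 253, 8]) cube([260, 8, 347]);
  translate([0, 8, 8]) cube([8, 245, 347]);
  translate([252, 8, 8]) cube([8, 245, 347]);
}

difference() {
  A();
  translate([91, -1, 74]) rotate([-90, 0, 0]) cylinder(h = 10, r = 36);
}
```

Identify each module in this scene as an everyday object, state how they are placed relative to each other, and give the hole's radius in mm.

The subtracted cylinder has r = 36 mm.

A is an open box. The open box has a circular hole through its front wall. The hole's radius is 36 mm.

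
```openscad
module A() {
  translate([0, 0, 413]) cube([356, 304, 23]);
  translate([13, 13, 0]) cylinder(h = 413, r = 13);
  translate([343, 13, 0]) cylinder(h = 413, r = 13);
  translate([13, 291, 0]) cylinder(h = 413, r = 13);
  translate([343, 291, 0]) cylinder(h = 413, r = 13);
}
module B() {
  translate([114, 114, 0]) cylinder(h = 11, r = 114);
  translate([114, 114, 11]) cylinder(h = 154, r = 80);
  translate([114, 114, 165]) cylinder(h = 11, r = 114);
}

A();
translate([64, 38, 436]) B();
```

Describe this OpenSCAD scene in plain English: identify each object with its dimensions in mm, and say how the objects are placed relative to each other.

A is a simple wooden stool: a rectangular seat 356 mm (x) by 304 mm (y), 23 mm thick, top face at z = 436 mm, on four round legs, each 26 mm in diameter. The legs rest on z = 0, each leg's axis is inset half a diameter from the nearest pair of seat edges (so the leg's bounding box is flush with the corner).

B is a spool: two coaxial disc flanges of radius 114 mm and thickness 11 mm, joined by a core cylinder of radius 80 mm and height 154 mm. The lower flange rests on z = 0 and the three cylinders share a vertical axis.

The spool is on top of the stool, centred.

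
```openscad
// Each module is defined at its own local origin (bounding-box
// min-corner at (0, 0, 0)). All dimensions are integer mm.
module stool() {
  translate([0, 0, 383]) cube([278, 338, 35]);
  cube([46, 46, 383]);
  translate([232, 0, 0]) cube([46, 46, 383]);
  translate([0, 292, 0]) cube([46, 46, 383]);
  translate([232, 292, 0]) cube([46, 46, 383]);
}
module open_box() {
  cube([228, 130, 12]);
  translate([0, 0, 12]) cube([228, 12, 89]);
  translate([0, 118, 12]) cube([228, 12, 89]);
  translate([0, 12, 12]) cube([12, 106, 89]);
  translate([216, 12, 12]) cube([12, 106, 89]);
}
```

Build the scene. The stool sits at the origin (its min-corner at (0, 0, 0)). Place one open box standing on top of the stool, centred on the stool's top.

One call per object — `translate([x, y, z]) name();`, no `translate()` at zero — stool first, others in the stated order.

stool();
translate([25, 104, 418]) open_box();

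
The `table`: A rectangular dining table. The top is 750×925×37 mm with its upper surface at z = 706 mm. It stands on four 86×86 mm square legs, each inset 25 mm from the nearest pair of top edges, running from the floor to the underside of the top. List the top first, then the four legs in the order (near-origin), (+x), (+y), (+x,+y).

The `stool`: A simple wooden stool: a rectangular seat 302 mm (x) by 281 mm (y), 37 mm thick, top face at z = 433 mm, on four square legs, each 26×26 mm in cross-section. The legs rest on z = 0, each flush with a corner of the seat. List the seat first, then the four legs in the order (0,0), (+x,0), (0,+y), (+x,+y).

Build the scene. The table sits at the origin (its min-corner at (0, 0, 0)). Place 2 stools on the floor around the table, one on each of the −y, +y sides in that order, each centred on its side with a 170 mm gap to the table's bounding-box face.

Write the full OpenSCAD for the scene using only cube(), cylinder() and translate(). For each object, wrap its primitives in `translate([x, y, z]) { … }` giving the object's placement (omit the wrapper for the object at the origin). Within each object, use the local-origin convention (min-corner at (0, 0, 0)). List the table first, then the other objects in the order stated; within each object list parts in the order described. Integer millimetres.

translate([0, 0, 669]) cube([750, 925, 37]);
translate([25, 25, 0]) cube([86, 86, 669]);
translate([639, 25, 0]) cube([86, 86, 669]);
translate([25, 814, 0]) cube([86, 86, 669]);
translate([639, 814, 0]) cube([86, 86, 669]);
translate([224, -451, 0]) {
  translate([0, 0, 396]) cube([302, 281, 37]);
  cube([26, 26, 396]);
  translate([276, 0, 0]) cube([26, 26, 396]);
  translate([0, 255, 0]) cube([26, 26, 396]);
  translate([276, 255, 0]) cube([26, 26, 396]);
}
translate([224, 1095, 0]) {
  translate([0, 0, 396]) cube([302, 281, 37]);
  cube([26, 26, 396]);
  translate([276, 0, 0]) cube([26, 26, 396]);
  translate([0, 255, 0]) cube([26, 26, 396]);
  translate([276, 255, 0]) cube([26, 26, 396]);
}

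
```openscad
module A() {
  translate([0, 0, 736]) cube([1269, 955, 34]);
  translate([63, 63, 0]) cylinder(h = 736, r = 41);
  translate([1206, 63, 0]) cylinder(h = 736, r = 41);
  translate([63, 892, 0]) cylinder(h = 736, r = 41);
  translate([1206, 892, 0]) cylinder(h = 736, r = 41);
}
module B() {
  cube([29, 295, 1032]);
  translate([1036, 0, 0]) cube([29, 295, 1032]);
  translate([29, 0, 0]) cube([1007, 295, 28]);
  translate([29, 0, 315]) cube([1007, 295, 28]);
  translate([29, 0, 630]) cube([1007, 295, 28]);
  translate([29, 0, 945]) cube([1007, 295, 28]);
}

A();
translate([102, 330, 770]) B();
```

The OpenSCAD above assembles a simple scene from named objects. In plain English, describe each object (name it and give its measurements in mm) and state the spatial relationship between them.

A is a table with a 1269×955 mm rectangular top, 34 mm thick, top surface at z = 770 mm, supported by four round legs of 82 mm diameter, each leg's bounding box inset 22 mm from the nearest pair of top edges, running from the floor.

B is an open bookshelf. Two side panels, each 29 mm thick, 295 mm deep and 1032 mm tall, stand 1065 mm apart (outside-to-outside). Between them sit 4 shelves, each 28 mm thick and 295 mm deep, spanning the full gap between the sides. The bottom shelf rests on the floor (its underside at z = 0) and the clear gap between one shelf's top and the next shelf's underside is 287 mm.

The bookshelf is on top of the table, centred.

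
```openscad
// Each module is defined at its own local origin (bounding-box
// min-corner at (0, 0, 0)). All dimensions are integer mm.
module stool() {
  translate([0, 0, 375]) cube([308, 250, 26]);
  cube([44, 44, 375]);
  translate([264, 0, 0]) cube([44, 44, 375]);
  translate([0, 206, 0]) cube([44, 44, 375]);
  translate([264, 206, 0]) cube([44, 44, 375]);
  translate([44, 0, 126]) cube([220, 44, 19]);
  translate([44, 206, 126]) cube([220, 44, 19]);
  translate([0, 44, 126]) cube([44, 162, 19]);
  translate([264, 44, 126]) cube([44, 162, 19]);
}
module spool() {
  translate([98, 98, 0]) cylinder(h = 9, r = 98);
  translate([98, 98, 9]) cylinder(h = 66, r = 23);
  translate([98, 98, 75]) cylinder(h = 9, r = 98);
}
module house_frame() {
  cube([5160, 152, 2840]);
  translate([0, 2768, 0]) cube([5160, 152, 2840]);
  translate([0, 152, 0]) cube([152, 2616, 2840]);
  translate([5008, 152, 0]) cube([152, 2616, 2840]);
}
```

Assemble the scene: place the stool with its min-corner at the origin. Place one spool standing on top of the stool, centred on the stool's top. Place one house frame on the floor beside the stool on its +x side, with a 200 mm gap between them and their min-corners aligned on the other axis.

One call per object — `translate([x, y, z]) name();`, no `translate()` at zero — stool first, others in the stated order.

stool();
translate([56, 27, 401]) spool();
translate([508, 0, 0]) house_frame();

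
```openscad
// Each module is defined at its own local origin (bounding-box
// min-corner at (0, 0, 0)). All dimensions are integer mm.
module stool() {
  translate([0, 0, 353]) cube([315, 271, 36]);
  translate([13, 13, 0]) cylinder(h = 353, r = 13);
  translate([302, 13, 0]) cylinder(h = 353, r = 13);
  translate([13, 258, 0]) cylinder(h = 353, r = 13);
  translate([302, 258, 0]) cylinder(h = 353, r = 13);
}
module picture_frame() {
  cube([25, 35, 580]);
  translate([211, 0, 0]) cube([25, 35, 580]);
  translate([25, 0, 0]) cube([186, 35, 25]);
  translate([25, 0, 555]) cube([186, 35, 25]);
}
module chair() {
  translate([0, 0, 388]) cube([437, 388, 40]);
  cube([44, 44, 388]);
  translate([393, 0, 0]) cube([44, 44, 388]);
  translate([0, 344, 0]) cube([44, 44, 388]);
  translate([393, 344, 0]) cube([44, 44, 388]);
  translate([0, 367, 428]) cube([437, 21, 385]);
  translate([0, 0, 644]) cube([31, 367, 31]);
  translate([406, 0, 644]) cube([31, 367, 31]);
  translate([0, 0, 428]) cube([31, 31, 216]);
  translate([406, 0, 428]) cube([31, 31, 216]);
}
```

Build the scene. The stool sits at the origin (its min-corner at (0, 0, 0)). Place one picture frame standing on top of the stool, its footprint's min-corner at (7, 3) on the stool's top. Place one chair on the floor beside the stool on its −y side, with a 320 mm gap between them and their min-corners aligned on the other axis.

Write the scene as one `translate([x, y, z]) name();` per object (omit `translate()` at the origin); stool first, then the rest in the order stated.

stool();
translate([7, 3, 389]) picture_frame();
translate([0, -708, 0]) chair();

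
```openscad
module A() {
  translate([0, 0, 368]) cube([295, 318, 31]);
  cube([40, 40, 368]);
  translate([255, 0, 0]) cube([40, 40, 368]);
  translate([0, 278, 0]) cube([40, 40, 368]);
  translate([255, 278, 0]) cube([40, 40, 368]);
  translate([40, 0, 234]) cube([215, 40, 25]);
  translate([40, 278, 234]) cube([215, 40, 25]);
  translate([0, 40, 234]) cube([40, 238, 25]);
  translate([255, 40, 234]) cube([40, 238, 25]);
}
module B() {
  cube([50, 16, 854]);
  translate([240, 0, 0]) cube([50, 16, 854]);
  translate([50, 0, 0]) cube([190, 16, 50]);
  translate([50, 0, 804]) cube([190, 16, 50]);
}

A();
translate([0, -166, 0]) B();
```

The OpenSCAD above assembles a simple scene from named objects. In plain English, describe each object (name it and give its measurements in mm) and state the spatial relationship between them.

A is a four-legged stool. The seat is a 295×318×31 mm slab whose top surface is at z = 399 mm; four square legs, each 40×40 mm in cross-section, run from the floor (z = 0) to the underside of the seat, each flush with a corner of the seat. Four stretchers, 40 mm wide and 25 mm tall, connect adjacent legs with their undersides at z = 234 mm, each running between the inner faces of the legs it joins and aligned with the legs' outer faces on the other axis.

B is a rectangular picture frame lying in the x–z plane (depth along y). The opening is 190 mm wide (x) by 754 mm tall (z), surrounded by a border 50 mm wide on all four sides. The frame is 16 mm deep and is made of two full-height vertical stiles with two horizontal rails fitted between them.

The picture frame is on the floor beside the stool on its −y side.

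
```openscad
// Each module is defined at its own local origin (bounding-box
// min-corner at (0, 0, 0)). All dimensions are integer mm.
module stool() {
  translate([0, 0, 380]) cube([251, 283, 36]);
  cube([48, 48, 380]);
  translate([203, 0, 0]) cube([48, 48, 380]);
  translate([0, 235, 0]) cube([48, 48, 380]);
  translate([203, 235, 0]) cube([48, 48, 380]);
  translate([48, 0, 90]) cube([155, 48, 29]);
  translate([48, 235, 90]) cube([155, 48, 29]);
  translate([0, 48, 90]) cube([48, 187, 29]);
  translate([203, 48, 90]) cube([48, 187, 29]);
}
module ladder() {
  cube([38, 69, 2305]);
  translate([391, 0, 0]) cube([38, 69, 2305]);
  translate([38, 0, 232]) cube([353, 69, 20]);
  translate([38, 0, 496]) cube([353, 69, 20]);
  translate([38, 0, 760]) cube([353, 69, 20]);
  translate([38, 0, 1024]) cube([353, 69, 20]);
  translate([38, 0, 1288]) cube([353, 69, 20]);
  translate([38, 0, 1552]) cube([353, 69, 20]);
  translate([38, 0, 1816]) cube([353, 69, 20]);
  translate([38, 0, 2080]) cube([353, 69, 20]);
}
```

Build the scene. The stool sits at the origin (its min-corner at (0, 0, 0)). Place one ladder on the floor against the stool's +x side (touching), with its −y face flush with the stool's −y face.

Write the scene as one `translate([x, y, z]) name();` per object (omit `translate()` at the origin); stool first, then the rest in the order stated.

stool();
translate([251, 0, 0]) ladder();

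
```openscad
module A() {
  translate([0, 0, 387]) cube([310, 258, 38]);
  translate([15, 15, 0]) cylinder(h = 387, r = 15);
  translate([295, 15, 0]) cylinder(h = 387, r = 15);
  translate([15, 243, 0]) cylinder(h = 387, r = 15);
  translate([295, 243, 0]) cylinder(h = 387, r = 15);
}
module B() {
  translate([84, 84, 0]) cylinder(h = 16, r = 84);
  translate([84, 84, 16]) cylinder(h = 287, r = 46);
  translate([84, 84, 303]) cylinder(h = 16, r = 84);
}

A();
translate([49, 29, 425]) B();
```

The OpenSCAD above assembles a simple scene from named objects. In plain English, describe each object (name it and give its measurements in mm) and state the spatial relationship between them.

A is a four-legged stool. The seat is 310×258 mm, 38 mm thick, top at z = 425 mm. It stands on four round legs, each 30 mm in diameter, from z = 0 to the seat underside, each leg's axis is inset half a diameter from the nearest pair of seat edges (so the leg's bounding box is flush with the corner).

B is a spool: two coaxial disc flanges of radius 84 mm and thickness 16 mm, joined by a core cylinder of radius 46 mm and height 287 mm. The lower flange rests on z = 0 and the three cylinders share a vertical axis.

The spool is on top of the stool.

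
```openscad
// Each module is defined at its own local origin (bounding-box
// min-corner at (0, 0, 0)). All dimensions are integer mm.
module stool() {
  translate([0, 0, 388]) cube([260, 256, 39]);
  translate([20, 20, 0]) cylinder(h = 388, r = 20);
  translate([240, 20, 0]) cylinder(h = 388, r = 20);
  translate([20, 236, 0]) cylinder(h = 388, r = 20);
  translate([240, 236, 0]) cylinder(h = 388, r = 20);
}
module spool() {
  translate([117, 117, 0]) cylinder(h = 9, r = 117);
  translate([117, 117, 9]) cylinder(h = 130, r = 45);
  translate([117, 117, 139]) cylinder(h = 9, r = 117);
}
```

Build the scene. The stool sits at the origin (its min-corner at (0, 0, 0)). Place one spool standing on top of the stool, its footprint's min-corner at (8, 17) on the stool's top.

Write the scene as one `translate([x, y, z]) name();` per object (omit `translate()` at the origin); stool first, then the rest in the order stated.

stool();
translate([8, 17, 427]) spool();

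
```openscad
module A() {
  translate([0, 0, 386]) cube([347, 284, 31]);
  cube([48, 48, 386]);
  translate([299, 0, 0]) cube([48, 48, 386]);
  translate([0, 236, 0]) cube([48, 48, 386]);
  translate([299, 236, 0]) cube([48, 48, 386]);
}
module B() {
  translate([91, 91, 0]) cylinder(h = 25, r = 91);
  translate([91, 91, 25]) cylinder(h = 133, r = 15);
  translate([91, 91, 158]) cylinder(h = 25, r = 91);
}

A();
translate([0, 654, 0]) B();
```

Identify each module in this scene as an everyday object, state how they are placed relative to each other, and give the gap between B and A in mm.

The spool's nearest face is 370 mm from the stool's +y face.

A is a stool. B is a spool. The spool is on the floor beside the stool on its +y side. The gap between the spool and the stool is 370 mm.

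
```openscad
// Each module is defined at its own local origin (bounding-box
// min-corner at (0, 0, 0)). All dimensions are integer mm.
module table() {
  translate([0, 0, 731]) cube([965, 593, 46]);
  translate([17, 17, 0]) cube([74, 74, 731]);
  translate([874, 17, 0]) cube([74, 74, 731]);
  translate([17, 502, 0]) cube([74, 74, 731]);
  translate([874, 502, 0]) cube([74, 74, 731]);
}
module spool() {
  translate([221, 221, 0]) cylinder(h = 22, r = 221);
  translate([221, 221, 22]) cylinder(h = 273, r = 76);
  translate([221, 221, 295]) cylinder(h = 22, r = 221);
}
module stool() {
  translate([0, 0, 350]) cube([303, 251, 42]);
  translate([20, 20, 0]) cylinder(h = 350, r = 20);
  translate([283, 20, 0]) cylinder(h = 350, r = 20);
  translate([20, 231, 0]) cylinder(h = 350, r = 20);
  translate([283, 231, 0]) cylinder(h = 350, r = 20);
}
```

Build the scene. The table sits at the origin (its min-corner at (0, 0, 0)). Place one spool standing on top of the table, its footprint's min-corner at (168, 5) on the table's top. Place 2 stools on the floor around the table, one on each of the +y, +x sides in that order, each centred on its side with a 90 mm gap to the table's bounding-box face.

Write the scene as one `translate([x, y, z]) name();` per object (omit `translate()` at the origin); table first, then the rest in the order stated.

table();
translate([168, 5, 777]) spool();
translate([331, 683, 0]) stool();
translate([1055, 171, 0]) stool();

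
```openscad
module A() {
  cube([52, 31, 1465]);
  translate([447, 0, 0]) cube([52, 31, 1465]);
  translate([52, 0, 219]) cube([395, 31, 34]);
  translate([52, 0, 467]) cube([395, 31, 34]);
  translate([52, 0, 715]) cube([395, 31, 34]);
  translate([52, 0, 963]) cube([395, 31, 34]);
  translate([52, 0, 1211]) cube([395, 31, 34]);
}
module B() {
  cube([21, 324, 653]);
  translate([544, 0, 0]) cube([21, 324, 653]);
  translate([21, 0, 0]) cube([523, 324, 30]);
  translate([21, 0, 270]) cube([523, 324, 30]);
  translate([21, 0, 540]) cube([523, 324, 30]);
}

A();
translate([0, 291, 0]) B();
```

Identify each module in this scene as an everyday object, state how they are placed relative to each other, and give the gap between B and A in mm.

A is a ladder. B is a bookshelf. The bookshelf is on the floor beside the ladder on its +y side. The gap between the bookshelf and the ladder is 260 mm.

The bookshelf's nearest face is 260 mm from the ladder's +y face.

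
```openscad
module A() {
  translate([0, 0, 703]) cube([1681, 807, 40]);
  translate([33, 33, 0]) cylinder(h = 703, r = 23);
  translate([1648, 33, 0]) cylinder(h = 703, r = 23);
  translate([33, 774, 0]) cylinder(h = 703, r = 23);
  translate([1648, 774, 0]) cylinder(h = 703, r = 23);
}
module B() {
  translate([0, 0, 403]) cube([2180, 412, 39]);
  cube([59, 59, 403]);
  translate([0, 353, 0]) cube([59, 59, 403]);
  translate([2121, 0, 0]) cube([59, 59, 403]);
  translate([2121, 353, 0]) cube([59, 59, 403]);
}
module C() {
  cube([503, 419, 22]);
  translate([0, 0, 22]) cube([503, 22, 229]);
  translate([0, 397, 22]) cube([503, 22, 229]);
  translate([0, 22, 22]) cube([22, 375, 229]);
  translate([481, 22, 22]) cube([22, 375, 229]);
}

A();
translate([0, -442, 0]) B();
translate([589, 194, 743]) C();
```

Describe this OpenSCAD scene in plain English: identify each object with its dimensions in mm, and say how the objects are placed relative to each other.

A is a rectangular dining table. The top is 1681×807×40 mm with its upper surface at z = 743 mm. It stands on four round legs of 46 mm diameter, each leg's bounding box inset 10 mm from the nearest pair of top edges, running from the floor to the underside of the top.

B is a long wooden bench with a 2180 mm (x) × 412 mm (y) seat, 39 mm thick, its top surface 442 mm above the floor. Four 59 mm square legs at the seat corners, flush with the edges, run from z = 0 to the seat underside.

C is an open storage box with external size 503×419×251 mm and wall thickness 22 mm (the base is also 22 mm thick). The base covers the whole footprint; the four walls stand on the base, with the y-facing walls full-width and the x-facing walls fitting between their inner faces.

The bench is on the floor beside the table on its −y side. The open box is on top of the table, centred.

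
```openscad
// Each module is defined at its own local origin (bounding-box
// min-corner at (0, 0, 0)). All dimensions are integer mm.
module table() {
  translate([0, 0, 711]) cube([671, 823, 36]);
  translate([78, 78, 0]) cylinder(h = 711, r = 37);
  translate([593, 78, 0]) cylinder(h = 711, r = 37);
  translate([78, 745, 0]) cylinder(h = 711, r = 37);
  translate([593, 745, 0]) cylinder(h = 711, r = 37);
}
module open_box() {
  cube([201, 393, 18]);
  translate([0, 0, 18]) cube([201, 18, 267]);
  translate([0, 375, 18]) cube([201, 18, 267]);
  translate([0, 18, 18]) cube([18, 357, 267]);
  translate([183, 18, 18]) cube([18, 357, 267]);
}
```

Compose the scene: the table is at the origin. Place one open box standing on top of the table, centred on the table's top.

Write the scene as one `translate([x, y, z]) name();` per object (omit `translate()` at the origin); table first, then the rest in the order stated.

table();
translate([235, 215, 747]) open_box();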